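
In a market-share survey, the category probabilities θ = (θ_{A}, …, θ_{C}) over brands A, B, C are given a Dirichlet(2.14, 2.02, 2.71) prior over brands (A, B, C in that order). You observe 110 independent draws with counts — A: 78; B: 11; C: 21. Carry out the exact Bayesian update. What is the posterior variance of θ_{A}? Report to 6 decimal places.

0.001828

The Dirichlet prior is conjugate to the Multinomial likelihood: each posterior αⱼ = prior αⱼ + observed count nⱼ.
Posterior concentration: (80.14, 13.02, 23.71), total = 116.87.
Var[θ_j] = α_j(Σα−α_j)/((Σα)²(Σα+1)) = 80.14·36.73/(116.87²·117.87) = 0.001828.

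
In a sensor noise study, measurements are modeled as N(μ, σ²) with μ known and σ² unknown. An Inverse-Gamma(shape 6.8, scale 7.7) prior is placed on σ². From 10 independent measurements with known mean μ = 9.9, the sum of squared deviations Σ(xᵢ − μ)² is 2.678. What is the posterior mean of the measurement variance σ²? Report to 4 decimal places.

0.8369

With known mean μ and an Inverse-Gamma(α, β) prior on σ², the Normal likelihood is conjugate: posterior is Inv-Gamma(α + n/2, β + Σ(xᵢ−μ)²/2).
Posterior: Inv-Gamma(6.8 + 10/2, 7.7 + 2.678/2) = Inv-Gamma(11.80, 9.0390).
E[σ²|data] = β/(α−1) = 9.0390/10.80 = 0.8369.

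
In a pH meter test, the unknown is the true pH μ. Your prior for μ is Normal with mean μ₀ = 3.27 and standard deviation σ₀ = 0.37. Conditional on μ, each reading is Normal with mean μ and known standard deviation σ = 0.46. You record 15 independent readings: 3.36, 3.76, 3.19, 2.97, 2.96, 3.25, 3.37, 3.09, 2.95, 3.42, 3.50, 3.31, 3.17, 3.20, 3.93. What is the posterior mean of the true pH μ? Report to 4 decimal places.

For Normal data with known variance σ², a Normal(μ₀, σ₀²) prior on μ is conjugate. Posterior precision = 1/σ₀² + n/σ²; posterior mean is the precision-weighted average of μ₀ and x̄.
Σxᵢ = 3.36 + 3.76 + 3.19 + 2.97 + 2.96 + 3.25 + 3.37 + 3.09 + 2.95 + 3.42 + 3.50 + 3.31 + 3.17 + 3.20 + 3.93 = 49.43, so n·x̄ = 49.43.
σ₀² = 0.37² = 0.1369, σ² = 0.46² = 0.2116; σ² + n·σ₀² = 0.2116 + 15·0.1369 = 2.2651.
Posterior mean = (μ₀/σ₀² + n·x̄/σ²)/(1/σ₀² + n/σ²) = (σ²·μ₀ + σ₀²·n·x̄)/(σ² + n·σ₀²) = (0.2116·3.27 + 0.1369·49.43)/2.2651 = 7.458899/2.2651 = 3.2930.

3.2930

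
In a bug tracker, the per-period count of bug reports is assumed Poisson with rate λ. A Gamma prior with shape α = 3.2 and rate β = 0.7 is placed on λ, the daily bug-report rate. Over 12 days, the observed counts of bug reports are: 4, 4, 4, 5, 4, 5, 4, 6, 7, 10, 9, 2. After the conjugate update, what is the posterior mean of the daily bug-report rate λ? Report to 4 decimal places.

5.2913

With a Gamma(shape α, rate β) prior, the Poisson likelihood is conjugate: the posterior is Gamma(α + ΣXᵢ, β + n).
Sum of counts S = 64 over n = 12 days.
Posterior: Gamma(α+S, β+n) = Gamma(3.2+64, 0.7+12) = Gamma(67.2, 12.7).
Posterior mean = α/β = 67.2/12.7 = 5.2913.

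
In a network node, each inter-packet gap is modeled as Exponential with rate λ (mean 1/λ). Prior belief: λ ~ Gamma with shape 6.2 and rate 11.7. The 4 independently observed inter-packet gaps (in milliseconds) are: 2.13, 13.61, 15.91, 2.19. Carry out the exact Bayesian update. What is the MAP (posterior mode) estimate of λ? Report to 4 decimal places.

With a Gamma(shape α, rate β) prior on the exponential rate λ, the posterior after n observations with total T = Σxᵢ is Gamma(α+n, β+T).
Sum of observations T = 33.84 milliseconds; n = 4.
Posterior: Gamma(6.2+4, 11.7+33.84) = Gamma(10.2, 45.54).
Mode = (α−1)/β = 0.2020.

0.2020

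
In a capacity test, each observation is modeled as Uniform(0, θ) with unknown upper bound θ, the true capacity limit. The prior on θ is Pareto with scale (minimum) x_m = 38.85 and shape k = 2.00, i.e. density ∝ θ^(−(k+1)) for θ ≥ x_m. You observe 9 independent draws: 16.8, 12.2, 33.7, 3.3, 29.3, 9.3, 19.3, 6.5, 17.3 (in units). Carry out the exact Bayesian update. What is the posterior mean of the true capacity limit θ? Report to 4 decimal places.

42.7350

A Pareto(scale x_m, shape k) prior on the upper bound θ of Uniform(0, θ) is conjugate: posterior is Pareto(max(x_m, max xᵢ), k + n).
Sample maximum = 33.7; prior scale x_m = 38.85 → posterior scale = max = 38.85.
Posterior shape = 2.00 + 9 = 11.00.
E[θ|data] = k·x_m/(k−1) = 11.00·38.85/10.00 = 42.7350.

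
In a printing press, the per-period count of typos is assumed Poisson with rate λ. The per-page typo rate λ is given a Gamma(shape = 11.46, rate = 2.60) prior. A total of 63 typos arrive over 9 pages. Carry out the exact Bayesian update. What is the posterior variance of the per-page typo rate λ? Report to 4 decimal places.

With a Gamma(shape α, rate β) prior, the Poisson likelihood is conjugate: the posterior is Gamma(α + ΣXᵢ, β + n).
Posterior: Gamma(α+S, β+n) = Gamma(11.46+63, 2.60+9) = Gamma(74.46, 11.60).
Var = α/β² = 74.46/11.60² = 0.5534.

0.5534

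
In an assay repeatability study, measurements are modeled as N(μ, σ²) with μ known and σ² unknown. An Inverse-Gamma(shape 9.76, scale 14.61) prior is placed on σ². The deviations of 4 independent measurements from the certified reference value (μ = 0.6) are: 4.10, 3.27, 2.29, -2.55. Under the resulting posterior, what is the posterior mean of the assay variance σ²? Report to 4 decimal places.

3.1817

With known mean μ and an Inverse-Gamma(α, β) prior on σ², the Normal likelihood is conjugate: posterior is Inv-Gamma(α + n/2, β + Σ(xᵢ−μ)²/2).
Σ(xᵢ−μ)² = (4.10)² + (3.27)² + (2.29)² + (-2.55)² = 39.2495.
Posterior: Inv-Gamma(9.76 + 4/2, 14.61 + 39.2495/2) = Inv-Gamma(11.76, 34.23475).
E[σ²|data] = β/(α−1) = 34.23475/10.76 = 3.1817.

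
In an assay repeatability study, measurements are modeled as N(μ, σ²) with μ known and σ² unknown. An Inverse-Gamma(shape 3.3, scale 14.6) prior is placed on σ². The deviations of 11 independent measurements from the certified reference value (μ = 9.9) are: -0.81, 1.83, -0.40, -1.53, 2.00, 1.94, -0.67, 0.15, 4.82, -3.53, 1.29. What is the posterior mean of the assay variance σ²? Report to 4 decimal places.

With known mean μ and an Inverse-Gamma(α, β) prior on σ², the Normal likelihood is conjugate: posterior is Inv-Gamma(α + n/2, β + Σ(xᵢ−μ)²/2).
Σ(xᵢ−μ)² = (-0.81)² + (1.83)² + (-0.40)² + (-1.53)² + (2.00)² + (1.94)² + (-0.67)² + (0.15)² + (4.82)² + (-3.53)² + (1.29)² = 52.0983.
Posterior: Inv-Gamma(3.3 + 11/2, 14.6 + 52.0983/2) = Inv-Gamma(8.80, 40.64915).
E[σ²|data] = β/(α−1) = 40.64915/7.80 = 5.2114.

5.2114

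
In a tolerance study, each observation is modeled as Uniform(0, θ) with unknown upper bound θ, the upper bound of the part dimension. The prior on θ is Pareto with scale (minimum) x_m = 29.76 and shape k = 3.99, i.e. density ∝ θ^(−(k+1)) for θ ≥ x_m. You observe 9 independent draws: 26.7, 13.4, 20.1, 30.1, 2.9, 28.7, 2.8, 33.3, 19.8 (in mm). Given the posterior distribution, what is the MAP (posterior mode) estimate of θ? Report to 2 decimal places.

33.30

A Pareto(scale x_m, shape k) prior on the upper bound θ of Uniform(0, θ) is conjugate: posterior is Pareto(max(x_m, max xᵢ), k + n).
Sample maximum = 33.3; prior scale x_m = 29.76 → posterior scale = max = 33.30.
Posterior shape = 3.99 + 9 = 12.99.
The Pareto density is decreasing on [x_m, ∞), so the mode is x_m = 33.30.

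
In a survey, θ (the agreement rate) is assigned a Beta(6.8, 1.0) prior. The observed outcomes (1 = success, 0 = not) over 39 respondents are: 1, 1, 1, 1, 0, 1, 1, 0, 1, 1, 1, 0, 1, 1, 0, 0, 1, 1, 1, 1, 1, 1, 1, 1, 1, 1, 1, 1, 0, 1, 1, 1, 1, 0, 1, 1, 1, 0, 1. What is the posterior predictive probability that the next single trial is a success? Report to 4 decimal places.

The Beta prior is conjugate to a Binomial/Bernoulli likelihood; the update adds successes to α and failures to β.
Posterior: Beta(α+k, β+n−k) = Beta(6.8+31, 1.0+8) = Beta(37.8, 9.0).
For a single future Bernoulli trial, P(success | data) = α/(α+β) = 0.8077.

0.8077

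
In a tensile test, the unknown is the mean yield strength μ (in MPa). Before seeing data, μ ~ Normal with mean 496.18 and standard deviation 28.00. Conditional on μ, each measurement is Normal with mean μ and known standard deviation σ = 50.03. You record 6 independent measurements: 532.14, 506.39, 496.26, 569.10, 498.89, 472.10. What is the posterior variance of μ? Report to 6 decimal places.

272.284232

For Normal data with known variance σ², a Normal(μ₀, σ₀²) prior on μ is conjugate. Posterior precision = 1/σ₀² + n/σ²; posterior mean is the precision-weighted average of μ₀ and x̄.
σ₀² = 28.00² = 784, σ² = 50.03² = 2503.0009; σ² + n·σ₀² = 2503.0009 + 6·784 = 7207.0009.
Posterior precision = 1/σ₀² + n/σ² = 1/784 + 6/2503.0009 = (σ² + n·σ₀²)/(σ₀²σ²) = 7207.0009/(784·2503.0009); posterior variance σₙ² = σ₀²σ²/(σ² + n·σ₀²) = 784·2503.0009/7207.0009 = 272.284232.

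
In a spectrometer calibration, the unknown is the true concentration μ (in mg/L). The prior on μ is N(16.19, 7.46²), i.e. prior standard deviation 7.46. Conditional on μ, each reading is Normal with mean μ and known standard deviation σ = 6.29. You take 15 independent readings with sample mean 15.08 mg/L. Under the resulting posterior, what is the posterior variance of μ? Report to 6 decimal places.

For Normal data with known variance σ², a Normal(μ₀, σ₀²) prior on μ is conjugate. Posterior precision = 1/σ₀² + n/σ²; posterior mean is the precision-weighted average of μ₀ and x̄.
σ₀² = 7.46² = 55.6516, σ² = 6.29² = 39.5641; σ² + n·σ₀² = 39.5641 + 15·55.6516 = 874.3381.
Posterior precision = 1/σ₀² + n/σ² = 1/55.6516 + 15/39.5641 = (σ² + n·σ₀²)/(σ₀²σ²) = 874.3381/(55.6516·39.5641); posterior variance σₙ² = σ₀²σ²/(σ² + n·σ₀²) = 55.6516·39.5641/874.3381 = 2.518254.

2.518254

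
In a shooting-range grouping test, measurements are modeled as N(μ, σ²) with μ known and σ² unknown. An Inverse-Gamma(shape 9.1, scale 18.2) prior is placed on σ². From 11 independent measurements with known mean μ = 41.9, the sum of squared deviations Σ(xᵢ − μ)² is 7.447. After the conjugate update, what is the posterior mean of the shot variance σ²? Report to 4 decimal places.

1.6120

With known mean μ and an Inverse-Gamma(α, β) prior on σ², the Normal likelihood is conjugate: posterior is Inv-Gamma(α + n/2, β + Σ(xᵢ−μ)²/2).
Posterior: Inv-Gamma(9.1 + 11/2, 18.2 + 7.447/2) = Inv-Gamma(14.60, 21.9235).
E[σ²|data] = β/(α−1) = 21.9235/13.60 = 1.6120.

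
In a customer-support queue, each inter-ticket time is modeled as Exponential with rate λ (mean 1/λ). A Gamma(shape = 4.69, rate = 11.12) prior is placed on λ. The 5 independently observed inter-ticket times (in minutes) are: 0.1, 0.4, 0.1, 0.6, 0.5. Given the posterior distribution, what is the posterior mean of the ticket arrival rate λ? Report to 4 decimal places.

With a Gamma(shape α, rate β) prior on the exponential rate λ, the posterior after n observations with total T = Σxᵢ is Gamma(α+n, β+T).
Sum of observations T = 1.7 minutes; n = 5.
Posterior: Gamma(4.69+5, 11.12+1.7) = Gamma(9.69, 12.82).
Posterior mean of λ = α/β = 9.69/12.82 = 0.7559.

0.7559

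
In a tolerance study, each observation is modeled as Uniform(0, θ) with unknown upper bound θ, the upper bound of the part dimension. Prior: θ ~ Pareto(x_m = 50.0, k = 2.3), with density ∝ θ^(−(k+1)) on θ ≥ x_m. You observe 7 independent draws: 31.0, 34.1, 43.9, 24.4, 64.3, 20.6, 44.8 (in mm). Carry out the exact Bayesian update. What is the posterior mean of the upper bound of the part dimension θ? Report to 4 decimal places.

A Pareto(scale x_m, shape k) prior on the upper bound θ of Uniform(0, θ) is conjugate: posterior is Pareto(max(x_m, max xᵢ), k + n).
Sample maximum = 64.3; prior scale x_m = 50.0 → posterior scale = max = 64.3.
Posterior shape = 2.3 + 7 = 9.3.
E[θ|data] = k·x_m/(k−1) = 9.3·64.3/8.3 = 72.0470.

72.0470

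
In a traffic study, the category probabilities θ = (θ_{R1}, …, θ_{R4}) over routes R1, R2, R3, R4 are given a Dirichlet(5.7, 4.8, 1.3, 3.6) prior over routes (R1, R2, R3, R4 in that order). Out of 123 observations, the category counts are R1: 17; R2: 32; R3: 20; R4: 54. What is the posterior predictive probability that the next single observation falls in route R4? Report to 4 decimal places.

The Dirichlet prior is conjugate to the Multinomial likelihood: each posterior αⱼ = prior αⱼ + observed count nⱼ.
Posterior concentration: (22.7, 36.8, 21.3, 57.6), total = 138.4.
P(next = R4 | data) = α_{R4}/Σα = 0.4162.

0.4162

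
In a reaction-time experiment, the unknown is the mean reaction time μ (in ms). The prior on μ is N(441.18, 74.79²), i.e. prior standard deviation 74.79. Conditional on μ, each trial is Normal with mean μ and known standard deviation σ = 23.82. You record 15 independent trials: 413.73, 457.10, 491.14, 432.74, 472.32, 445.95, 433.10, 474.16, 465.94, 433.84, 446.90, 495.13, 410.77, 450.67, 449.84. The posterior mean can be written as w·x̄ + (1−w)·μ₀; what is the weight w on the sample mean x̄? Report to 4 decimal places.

0.9933

For Normal data with known variance σ², a Normal(μ₀, σ₀²) prior on μ is conjugate. Posterior precision = 1/σ₀² + n/σ²; posterior mean is the precision-weighted average of μ₀ and x̄.
σ₀² = 74.79² = 5593.5441, σ² = 23.82² = 567.3924. Prior precision 1/σ₀² = 1/5593.5441; data precision n/σ² = 15/567.3924.
w = (n/σ²)/(1/σ₀² + n/σ²) = n·σ₀²/(σ² + n·σ₀²) = 15·5593.5441/(567.3924 + 15·5593.5441) = 83903.1615/84470.5539 = 0.9933.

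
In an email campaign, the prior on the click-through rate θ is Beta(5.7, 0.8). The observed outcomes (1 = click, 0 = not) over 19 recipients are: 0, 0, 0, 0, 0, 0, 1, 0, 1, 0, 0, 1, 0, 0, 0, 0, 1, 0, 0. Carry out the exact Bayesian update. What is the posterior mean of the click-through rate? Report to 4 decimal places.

0.3804

The Beta prior is conjugate to a Binomial/Bernoulli likelihood; the update adds successes to α and failures to β.
Posterior: Beta(α+k, β+n−k) = Beta(5.7+4, 0.8+15) = Beta(9.7, 15.8).
Posterior mean = α/(α+β) = 9.7/25.5 = 0.3804.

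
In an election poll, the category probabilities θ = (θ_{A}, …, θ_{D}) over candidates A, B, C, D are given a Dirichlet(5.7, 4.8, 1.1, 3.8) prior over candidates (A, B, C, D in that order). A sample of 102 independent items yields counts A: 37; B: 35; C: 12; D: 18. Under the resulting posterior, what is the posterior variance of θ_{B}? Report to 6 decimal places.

0.001893

The Dirichlet prior is conjugate to the Multinomial likelihood: each posterior αⱼ = prior αⱼ + observed count nⱼ.
Posterior concentration: (42.7, 39.8, 13.1, 21.8), total = 117.4.
Var[θ_j] = α_j(Σα−α_j)/((Σα)²(Σα+1)) = 39.8·77.6/(117.4²·118.4) = 0.001893.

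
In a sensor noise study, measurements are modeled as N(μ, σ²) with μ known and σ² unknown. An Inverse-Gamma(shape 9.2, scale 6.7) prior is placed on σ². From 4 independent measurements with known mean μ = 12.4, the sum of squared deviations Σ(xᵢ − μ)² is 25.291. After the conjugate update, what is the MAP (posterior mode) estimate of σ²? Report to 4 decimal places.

1.5857

With known mean μ and an Inverse-Gamma(α, β) prior on σ², the Normal likelihood is conjugate: posterior is Inv-Gamma(α + n/2, β + Σ(xᵢ−μ)²/2).
Posterior: Inv-Gamma(9.2 + 4/2, 6.7 + 25.291/2) = Inv-Gamma(11.20, 19.3455).
Mode = β/(α+1) = 19.3455/12.20 = 1.5857.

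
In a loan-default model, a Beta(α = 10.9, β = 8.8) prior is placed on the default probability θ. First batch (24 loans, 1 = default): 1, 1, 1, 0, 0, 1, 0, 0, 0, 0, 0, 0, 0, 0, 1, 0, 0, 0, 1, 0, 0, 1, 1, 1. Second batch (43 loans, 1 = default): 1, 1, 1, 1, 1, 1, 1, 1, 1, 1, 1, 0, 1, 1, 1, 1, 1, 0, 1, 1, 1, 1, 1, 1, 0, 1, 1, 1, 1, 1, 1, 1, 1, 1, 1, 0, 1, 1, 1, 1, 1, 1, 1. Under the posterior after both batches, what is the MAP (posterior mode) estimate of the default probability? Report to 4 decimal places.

The Beta prior is conjugate to a Binomial/Bernoulli likelihood; the update adds successes to α and failures to β.
After batch 1: Beta(10.9+9, 8.8+15) = Beta(19.9, 23.8).
After batch 2: Beta(19.9+39, 23.8+4) = Beta(58.9, 27.8).
Mode of Beta(a,b) for a,b>1 is (a−1)/(a+b−2) = 57.9/84.7 = 0.6836.

0.6836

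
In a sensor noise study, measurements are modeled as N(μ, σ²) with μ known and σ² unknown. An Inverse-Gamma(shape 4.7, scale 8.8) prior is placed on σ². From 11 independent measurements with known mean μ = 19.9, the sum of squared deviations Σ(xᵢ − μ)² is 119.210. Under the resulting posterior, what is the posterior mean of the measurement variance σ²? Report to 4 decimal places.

With known mean μ and an Inverse-Gamma(α, β) prior on σ², the Normal likelihood is conjugate: posterior is Inv-Gamma(α + n/2, β + Σ(xᵢ−μ)²/2).
Posterior: Inv-Gamma(4.7 + 11/2, 8.8 + 119.210/2) = Inv-Gamma(10.20, 68.4050).
E[σ²|data] = β/(α−1) = 68.4050/9.20 = 7.4353.

7.4353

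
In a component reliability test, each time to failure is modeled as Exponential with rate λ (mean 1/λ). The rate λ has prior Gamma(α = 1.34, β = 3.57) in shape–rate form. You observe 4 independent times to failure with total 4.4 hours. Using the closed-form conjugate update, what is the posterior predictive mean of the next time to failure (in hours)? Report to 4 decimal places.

1.8364

With a Gamma(shape α, rate β) prior on the exponential rate λ, the posterior after n observations with total T = Σxᵢ is Gamma(α+n, β+T).
Posterior: Gamma(1.34+4, 3.57+4.4) = Gamma(5.34, 7.97).
The predictive distribution for the next observation is Lomax; its mean is β/(α−1) = 7.97/4.34 = 1.8364.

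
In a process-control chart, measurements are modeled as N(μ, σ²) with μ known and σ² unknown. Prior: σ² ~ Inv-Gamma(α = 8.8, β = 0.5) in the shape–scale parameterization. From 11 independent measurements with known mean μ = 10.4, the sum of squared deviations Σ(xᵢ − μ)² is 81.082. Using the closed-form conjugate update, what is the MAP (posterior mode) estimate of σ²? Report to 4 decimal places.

2.6824

With known mean μ and an Inverse-Gamma(α, β) prior on σ², the Normal likelihood is conjugate: posterior is Inv-Gamma(α + n/2, β + Σ(xᵢ−μ)²/2).
Posterior: Inv-Gamma(8.8 + 11/2, 0.5 + 81.082/2) = Inv-Gamma(14.30, 41.0410).
Mode = β/(α+1) = 41.0410/15.30 = 2.6824.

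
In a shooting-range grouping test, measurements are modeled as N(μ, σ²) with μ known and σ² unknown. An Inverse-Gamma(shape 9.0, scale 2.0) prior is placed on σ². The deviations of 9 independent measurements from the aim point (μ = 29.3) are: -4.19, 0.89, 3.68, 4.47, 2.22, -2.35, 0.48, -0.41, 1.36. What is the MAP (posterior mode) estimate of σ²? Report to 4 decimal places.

2.3645

With known mean μ and an Inverse-Gamma(α, β) prior on σ², the Normal likelihood is conjugate: posterior is Inv-Gamma(α + n/2, β + Σ(xᵢ−μ)²/2).
Σ(xᵢ−μ)² = (-4.19)² + (0.89)² + (3.68)² + (4.47)² + (2.22)² + (-2.35)² + (0.48)² + (-0.41)² + (1.36)² = 64.5705.
Posterior: Inv-Gamma(9.0 + 9/2, 2.0 + 64.5705/2) = Inv-Gamma(13.50, 34.28525).
Mode = β/(α+1) = 34.28525/14.50 = 2.3645.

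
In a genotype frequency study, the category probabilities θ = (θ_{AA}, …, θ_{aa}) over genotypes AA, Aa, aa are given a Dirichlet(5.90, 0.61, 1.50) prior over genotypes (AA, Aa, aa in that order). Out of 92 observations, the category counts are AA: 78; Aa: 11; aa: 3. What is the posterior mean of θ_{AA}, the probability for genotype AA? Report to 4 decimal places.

The Dirichlet prior is conjugate to the Multinomial likelihood: each posterior αⱼ = prior αⱼ + observed count nⱼ.
Posterior concentration: (83.90, 11.61, 4.50), total = 100.01.
E[θ_{AA}|data] = α_{AA}/Σα = 83.90/100.01 = 0.8389.

0.8389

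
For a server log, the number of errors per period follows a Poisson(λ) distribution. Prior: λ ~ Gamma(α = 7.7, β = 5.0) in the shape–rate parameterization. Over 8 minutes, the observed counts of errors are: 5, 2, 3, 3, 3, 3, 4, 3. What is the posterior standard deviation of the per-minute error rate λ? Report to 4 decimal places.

With a Gamma(shape α, rate β) prior, the Poisson likelihood is conjugate: the posterior is Gamma(α + ΣXᵢ, β + n).
Sum of counts S = 26 over n = 8 minutes.
Posterior: Gamma(α+S, β+n) = Gamma(7.7+26, 5.0+8) = Gamma(33.7, 13.0).
SD = √α/β = √33.7/13.0 = 0.4466.

0.4466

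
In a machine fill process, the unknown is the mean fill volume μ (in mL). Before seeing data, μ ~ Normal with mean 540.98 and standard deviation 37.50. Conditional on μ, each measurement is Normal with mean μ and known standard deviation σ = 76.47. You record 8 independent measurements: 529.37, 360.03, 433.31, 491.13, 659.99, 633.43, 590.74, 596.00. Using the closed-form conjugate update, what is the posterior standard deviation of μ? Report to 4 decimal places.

21.9308

For Normal data with known variance σ², a Normal(μ₀, σ₀²) prior on μ is conjugate. Posterior precision = 1/σ₀² + n/σ²; posterior mean is the precision-weighted average of μ₀ and x̄.
σ₀² = 37.50² = 1406.25, σ² = 76.47² = 5847.6609; σ² + n·σ₀² = 5847.6609 + 8·1406.25 = 17097.6609.
Posterior precision = 1/σ₀² + n/σ² = 1/1406.25 + 8/5847.6609 = (σ² + n·σ₀²)/(σ₀²σ²) = 17097.6609/(1406.25·5847.6609); posterior variance σₙ² = σ₀²σ²/(σ² + n·σ₀²) = 1406.25·5847.6609/17097.6609 = 480.958956.
Posterior SD = √σₙ² = √(1406.25·5847.6609/17097.6609) = 21.9308.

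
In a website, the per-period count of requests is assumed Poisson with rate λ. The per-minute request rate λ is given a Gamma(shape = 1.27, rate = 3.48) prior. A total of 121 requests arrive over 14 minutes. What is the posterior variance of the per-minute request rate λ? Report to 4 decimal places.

With a Gamma(shape α, rate β) prior, the Poisson likelihood is conjugate: the posterior is Gamma(α + ΣXᵢ, β + n).
Posterior: Gamma(α+S, β+n) = Gamma(1.27+121, 3.48+14) = Gamma(122.27, 17.48).
Var = α/β² = 122.27/17.48² = 0.4002.

0.4002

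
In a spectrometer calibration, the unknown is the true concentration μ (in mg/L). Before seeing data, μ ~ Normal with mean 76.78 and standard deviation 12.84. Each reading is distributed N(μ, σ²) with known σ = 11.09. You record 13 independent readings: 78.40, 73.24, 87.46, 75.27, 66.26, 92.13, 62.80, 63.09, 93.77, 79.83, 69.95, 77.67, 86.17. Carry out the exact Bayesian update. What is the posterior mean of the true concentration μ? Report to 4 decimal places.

For Normal data with known variance σ², a Normal(μ₀, σ₀²) prior on μ is conjugate. Posterior precision = 1/σ₀² + n/σ²; posterior mean is the precision-weighted average of μ₀ and x̄.
Σxᵢ = 78.40 + 73.24 + 87.46 + 75.27 + 66.26 + 92.13 + 62.80 + 63.09 + 93.77 + 79.83 + 69.95 + 77.67 + 86.17 = 1006.04, so n·x̄ = 1006.04.
σ₀² = 12.84² = 164.8656, σ² = 11.09² = 122.9881; σ² + n·σ₀² = 122.9881 + 13·164.8656 = 2266.2409.
Posterior mean = (μ₀/σ₀² + n·x̄/σ²)/(1/σ₀² + n/σ²) = (σ²·μ₀ + σ₀²·n·x̄)/(σ² + n·σ₀²) = (122.9881·76.78 + 164.8656·1006.04)/2266.2409 = 175304.414542/2266.2409 = 77.3547.

77.3547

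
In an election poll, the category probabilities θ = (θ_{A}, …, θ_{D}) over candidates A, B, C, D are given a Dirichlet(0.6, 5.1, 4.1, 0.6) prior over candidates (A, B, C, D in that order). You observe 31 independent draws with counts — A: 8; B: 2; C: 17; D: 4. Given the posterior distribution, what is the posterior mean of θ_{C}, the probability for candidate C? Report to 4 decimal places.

The Dirichlet prior is conjugate to the Multinomial likelihood: each posterior αⱼ = prior αⱼ + observed count nⱼ.
Posterior concentration: (8.6, 7.1, 21.1, 4.6), total = 41.4.
E[θ_{C}|data] = α_{C}/Σα = 21.1/41.4 = 0.5097.

0.5097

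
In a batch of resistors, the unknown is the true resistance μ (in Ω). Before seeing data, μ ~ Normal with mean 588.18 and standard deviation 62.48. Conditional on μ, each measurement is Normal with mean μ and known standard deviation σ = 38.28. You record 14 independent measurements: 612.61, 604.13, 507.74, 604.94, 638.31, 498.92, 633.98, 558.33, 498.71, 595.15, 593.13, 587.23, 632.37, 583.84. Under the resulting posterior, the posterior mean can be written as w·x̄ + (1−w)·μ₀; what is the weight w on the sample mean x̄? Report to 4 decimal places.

0.9739

For Normal data with known variance σ², a Normal(μ₀, σ₀²) prior on μ is conjugate. Posterior precision = 1/σ₀² + n/σ²; posterior mean is the precision-weighted average of μ₀ and x̄.
σ₀² = 62.48² = 3903.7504, σ² = 38.28² = 1465.3584. Prior precision 1/σ₀² = 1/3903.7504; data precision n/σ² = 14/1465.3584.
w = (n/σ²)/(1/σ₀² + n/σ²) = n·σ₀²/(σ² + n·σ₀²) = 14·3903.7504/(1465.3584 + 14·3903.7504) = 54652.5056/56117.864 = 0.9739.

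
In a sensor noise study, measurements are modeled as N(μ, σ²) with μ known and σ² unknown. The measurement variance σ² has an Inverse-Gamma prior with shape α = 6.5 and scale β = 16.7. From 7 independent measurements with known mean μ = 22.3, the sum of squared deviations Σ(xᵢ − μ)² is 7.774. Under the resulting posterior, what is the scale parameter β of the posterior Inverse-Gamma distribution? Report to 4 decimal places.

With known mean μ and an Inverse-Gamma(α, β) prior on σ², the Normal likelihood is conjugate: posterior is Inv-Gamma(α + n/2, β + Σ(xᵢ−μ)²/2).
Posterior: Inv-Gamma(6.5 + 7/2, 16.7 + 7.774/2) = Inv-Gamma(10.00, 20.5870).
Posterior β = 20.5870.

20.5870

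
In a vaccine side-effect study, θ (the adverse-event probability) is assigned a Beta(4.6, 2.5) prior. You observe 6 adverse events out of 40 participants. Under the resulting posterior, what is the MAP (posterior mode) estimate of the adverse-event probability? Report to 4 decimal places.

0.2129

The Beta prior is conjugate to a Binomial/Bernoulli likelihood; the update adds successes to α and failures to β.
Posterior: Beta(α+k, β+n−k) = Beta(4.6+6, 2.5+34) = Beta(10.6, 36.5).
Mode of Beta(a,b) for a,b>1 is (a−1)/(a+b−2) = 9.6/45.1 = 0.2129.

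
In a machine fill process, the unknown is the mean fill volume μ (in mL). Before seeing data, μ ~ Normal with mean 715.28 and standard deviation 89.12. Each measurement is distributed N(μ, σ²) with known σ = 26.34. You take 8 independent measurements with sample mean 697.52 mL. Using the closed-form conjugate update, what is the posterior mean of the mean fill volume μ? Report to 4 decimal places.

697.7118

For Normal data with known variance σ², a Normal(μ₀, σ₀²) prior on μ is conjugate. Posterior precision = 1/σ₀² + n/σ²; posterior mean is the precision-weighted average of μ₀ and x̄.
n·x̄ = 8·697.52 = 5580.16.
σ₀² = 89.12² = 7942.3744, σ² = 26.34² = 693.7956; σ² + n·σ₀² = 693.7956 + 8·7942.3744 = 64232.7908.
Posterior mean = (μ₀/σ₀² + n·x̄/σ²)/(1/σ₀² + n/σ²) = (σ²·μ₀ + σ₀²·n·x̄)/(σ² + n·σ₀²) = (693.7956·715.28 + 7942.3744·5580.16)/64232.7908 = 44815978.048672/64232.7908 = 697.7118.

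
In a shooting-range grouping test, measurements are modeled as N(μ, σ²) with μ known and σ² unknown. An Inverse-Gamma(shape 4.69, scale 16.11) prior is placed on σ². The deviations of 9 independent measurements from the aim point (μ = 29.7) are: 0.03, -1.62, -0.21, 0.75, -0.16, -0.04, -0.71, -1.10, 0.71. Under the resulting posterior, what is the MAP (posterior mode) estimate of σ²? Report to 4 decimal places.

1.8497

With known mean μ and an Inverse-Gamma(α, β) prior on σ², the Normal likelihood is conjugate: posterior is Inv-Gamma(α + n/2, β + Σ(xᵢ−μ)²/2).
Σ(xᵢ−μ)² = (0.03)² + (-1.62)² + (-0.21)² + (0.75)² + (-0.16)² + (-0.04)² + (-0.71)² + (-1.10)² + (0.71)² = 5.4773.
Posterior: Inv-Gamma(4.69 + 9/2, 16.11 + 5.4773/2) = Inv-Gamma(9.19, 18.84865).
Mode = β/(α+1) = 18.84865/10.19 = 1.8497.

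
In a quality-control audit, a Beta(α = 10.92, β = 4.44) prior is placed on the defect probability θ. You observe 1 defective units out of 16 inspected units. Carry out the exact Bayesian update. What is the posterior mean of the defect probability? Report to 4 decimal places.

0.3801

The Beta prior is conjugate to a Binomial/Bernoulli likelihood; the update adds successes to α and failures to β.
Posterior: Beta(α+k, β+n−k) = Beta(10.92+1, 4.44+15) = Beta(11.92, 19.44).
Posterior mean = α/(α+β) = 11.92/31.36 = 0.3801.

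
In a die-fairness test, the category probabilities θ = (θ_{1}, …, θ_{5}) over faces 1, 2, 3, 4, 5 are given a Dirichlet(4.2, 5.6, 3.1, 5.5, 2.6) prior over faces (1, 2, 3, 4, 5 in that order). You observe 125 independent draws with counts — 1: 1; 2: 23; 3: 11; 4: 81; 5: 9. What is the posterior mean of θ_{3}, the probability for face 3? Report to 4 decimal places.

The Dirichlet prior is conjugate to the Multinomial likelihood: each posterior αⱼ = prior αⱼ + observed count nⱼ.
Posterior concentration: (5.2, 28.6, 14.1, 86.5, 11.6), total = 146.0.
E[θ_{3}|data] = α_{3}/Σα = 14.1/146.0 = 0.0966.

0.0966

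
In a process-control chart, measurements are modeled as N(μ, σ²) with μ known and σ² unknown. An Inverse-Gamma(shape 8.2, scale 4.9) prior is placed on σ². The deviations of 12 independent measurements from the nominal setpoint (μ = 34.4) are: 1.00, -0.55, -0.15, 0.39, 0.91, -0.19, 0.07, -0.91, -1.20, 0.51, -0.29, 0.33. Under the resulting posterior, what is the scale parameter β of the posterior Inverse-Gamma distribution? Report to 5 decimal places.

7.43370

With known mean μ and an Inverse-Gamma(α, β) prior on σ², the Normal likelihood is conjugate: posterior is Inv-Gamma(α + n/2, β + Σ(xᵢ−μ)²/2).
Σ(xᵢ−μ)² = (1.00)² + (-0.55)² + (-0.15)² + (0.39)² + (0.91)² + (-0.19)² + (0.07)² + (-0.91)² + (-1.20)² + (0.51)² + (-0.29)² + (0.33)² = 5.0674.
Posterior: Inv-Gamma(8.2 + 12/2, 4.9 + 5.0674/2) = Inv-Gamma(14.20, 7.43370).
Posterior β = 7.43370.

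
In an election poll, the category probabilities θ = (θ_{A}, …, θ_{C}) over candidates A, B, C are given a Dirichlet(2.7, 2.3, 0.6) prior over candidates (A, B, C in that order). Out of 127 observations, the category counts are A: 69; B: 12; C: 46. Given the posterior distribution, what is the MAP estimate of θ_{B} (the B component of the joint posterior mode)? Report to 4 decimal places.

0.1026

The Dirichlet prior is conjugate to the Multinomial likelihood: each posterior αⱼ = prior αⱼ + observed count nⱼ.
Posterior concentration: (71.7, 14.3, 46.6), total = 132.6.
Joint mode component: (α_{B}−1)/(Σα−K) = 13.3/129.6 = 0.1026.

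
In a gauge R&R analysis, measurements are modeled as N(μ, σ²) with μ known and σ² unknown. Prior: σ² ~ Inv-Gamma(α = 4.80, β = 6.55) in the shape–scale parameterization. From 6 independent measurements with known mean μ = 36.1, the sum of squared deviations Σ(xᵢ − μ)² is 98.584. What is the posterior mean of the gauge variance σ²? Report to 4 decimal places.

8.2121

With known mean μ and an Inverse-Gamma(α, β) prior on σ², the Normal likelihood is conjugate: posterior is Inv-Gamma(α + n/2, β + Σ(xᵢ−μ)²/2).
Posterior: Inv-Gamma(4.80 + 6/2, 6.55 + 98.584/2) = Inv-Gamma(7.80, 55.8420).
E[σ²|data] = β/(α−1) = 55.8420/6.80 = 8.2121.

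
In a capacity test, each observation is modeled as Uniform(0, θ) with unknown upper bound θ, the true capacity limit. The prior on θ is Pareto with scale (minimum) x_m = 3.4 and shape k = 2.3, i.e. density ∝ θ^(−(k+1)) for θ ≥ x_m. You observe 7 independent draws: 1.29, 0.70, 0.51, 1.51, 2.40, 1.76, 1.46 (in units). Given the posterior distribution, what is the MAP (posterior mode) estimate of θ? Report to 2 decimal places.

3.40

A Pareto(scale x_m, shape k) prior on the upper bound θ of Uniform(0, θ) is conjugate: posterior is Pareto(max(x_m, max xᵢ), k + n).
Sample maximum = 2.40; prior scale x_m = 3.4 → posterior scale = max = 3.40.
Posterior shape = 2.3 + 7 = 9.3.
The Pareto density is decreasing on [x_m, ∞), so the mode is x_m = 3.40.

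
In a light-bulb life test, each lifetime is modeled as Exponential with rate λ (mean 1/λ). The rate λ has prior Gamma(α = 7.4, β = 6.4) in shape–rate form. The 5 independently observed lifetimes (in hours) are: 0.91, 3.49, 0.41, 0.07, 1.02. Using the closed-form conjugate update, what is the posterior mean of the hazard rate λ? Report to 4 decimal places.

With a Gamma(shape α, rate β) prior on the exponential rate λ, the posterior after n observations with total T = Σxᵢ is Gamma(α+n, β+T).
Sum of observations T = 5.90 hours; n = 5.
Posterior: Gamma(7.4+5, 6.4+5.90) = Gamma(12.4, 12.30).
Posterior mean of λ = α/β = 12.4/12.30 = 1.0081.

1.0081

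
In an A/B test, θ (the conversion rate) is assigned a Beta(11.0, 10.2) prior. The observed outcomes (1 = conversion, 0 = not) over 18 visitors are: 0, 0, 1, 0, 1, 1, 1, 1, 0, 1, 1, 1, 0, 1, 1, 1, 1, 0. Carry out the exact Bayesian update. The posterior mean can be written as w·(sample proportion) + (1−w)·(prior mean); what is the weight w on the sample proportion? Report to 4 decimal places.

0.4592

The Beta prior is conjugate to a Binomial/Bernoulli likelihood; the update adds successes to α and failures to β.
Posterior mean = (α₀+k)/(α₀+β₀+n) = [n/(α₀+β₀+n)]·(k/n) + [(α₀+β₀)/(α₀+β₀+n)]·α₀/(α₀+β₀), so only n and the prior enter the weight.
The weight on the data is w = n/(α₀+β₀+n) = 18/(11.0+10.2+18) = 18/39.2 = 0.4592.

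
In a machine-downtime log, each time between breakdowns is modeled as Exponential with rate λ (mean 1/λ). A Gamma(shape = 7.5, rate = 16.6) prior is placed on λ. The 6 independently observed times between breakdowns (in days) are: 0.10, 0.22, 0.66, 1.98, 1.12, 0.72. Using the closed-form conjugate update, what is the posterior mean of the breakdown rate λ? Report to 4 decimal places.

With a Gamma(shape α, rate β) prior on the exponential rate λ, the posterior after n observations with total T = Σxᵢ is Gamma(α+n, β+T).
Sum of observations T = 4.80 days; n = 6.
Posterior: Gamma(7.5+6, 16.6+4.80) = Gamma(13.5, 21.40).
Posterior mean of λ = α/β = 13.5/21.40 = 0.6308.

0.6308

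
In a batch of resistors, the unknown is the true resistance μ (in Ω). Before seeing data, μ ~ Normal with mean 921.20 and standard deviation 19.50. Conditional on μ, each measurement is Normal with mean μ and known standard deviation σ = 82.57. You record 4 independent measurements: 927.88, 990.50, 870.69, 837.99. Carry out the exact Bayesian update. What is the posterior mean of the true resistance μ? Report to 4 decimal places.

918.5671

For Normal data with known variance σ², a Normal(μ₀, σ₀²) prior on μ is conjugate. Posterior precision = 1/σ₀² + n/σ²; posterior mean is the precision-weighted average of μ₀ and x̄.
Σxᵢ = 927.88 + 990.50 + 870.69 + 837.99 = 3627.06, so n·x̄ = 3627.06.
σ₀² = 19.50² = 380.25, σ² = 82.57² = 6817.8049; σ² + n·σ₀² = 6817.8049 + 4·380.25 = 8338.8049.
Posterior mean = (μ₀/σ₀² + n·x̄/σ²)/(1/σ₀² + n/σ²) = (σ²·μ₀ + σ₀²·n·x̄)/(σ² + n·σ₀²) = (6817.8049·921.20 + 380.25·3627.06)/8338.8049 = 7659751.43888/8338.8049 = 918.5671.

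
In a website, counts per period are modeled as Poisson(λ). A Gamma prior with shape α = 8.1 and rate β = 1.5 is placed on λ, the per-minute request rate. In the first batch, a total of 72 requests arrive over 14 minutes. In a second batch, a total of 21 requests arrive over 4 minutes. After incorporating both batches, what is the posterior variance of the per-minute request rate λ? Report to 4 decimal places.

0.2659

With a Gamma(shape α, rate β) prior, the Poisson likelihood is conjugate: the posterior is Gamma(α + ΣXᵢ, β + n).
After batch 1: Gamma(α+S, β+n) = Gamma(8.1+72, 1.5+14) = Gamma(80.1, 15.5).
After batch 2: Gamma(α+S, β+n) = Gamma(80.1+21, 15.5+4) = Gamma(101.1, 19.5).
Var = α/β² = 101.1/19.5² = 0.2659.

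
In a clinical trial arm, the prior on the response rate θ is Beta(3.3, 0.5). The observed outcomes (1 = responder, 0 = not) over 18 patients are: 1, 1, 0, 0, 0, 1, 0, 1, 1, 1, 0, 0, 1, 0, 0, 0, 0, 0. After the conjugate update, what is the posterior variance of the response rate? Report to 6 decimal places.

0.010932

The Beta prior is conjugate to a Binomial/Bernoulli likelihood; the update adds successes to α and failures to β.
Posterior: Beta(α+k, β+n−k) = Beta(3.3+7, 0.5+11) = Beta(10.3, 11.5).
Var = αβ/((α+β)²(α+β+1)) = 10.3·11.5/(21.8²·22.8) = 0.010932.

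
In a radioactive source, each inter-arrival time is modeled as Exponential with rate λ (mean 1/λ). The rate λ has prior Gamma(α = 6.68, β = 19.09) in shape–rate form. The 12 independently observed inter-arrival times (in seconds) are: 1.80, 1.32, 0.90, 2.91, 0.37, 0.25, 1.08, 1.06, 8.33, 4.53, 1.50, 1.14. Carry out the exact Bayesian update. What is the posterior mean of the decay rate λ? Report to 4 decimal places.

0.4219

With a Gamma(shape α, rate β) prior on the exponential rate λ, the posterior after n observations with total T = Σxᵢ is Gamma(α+n, β+T).
Sum of observations T = 25.19 seconds; n = 12.
Posterior: Gamma(6.68+12, 19.09+25.19) = Gamma(18.68, 44.28).
Posterior mean of λ = α/β = 18.68/44.28 = 0.4219.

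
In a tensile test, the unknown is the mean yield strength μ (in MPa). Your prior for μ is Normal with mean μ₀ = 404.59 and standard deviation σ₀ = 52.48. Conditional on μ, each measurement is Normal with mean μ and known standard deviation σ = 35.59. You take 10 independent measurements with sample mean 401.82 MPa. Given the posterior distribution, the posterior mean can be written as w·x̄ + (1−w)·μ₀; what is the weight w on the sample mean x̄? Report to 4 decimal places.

0.9560

For Normal data with known variance σ², a Normal(μ₀, σ₀²) prior on μ is conjugate. Posterior precision = 1/σ₀² + n/σ²; posterior mean is the precision-weighted average of μ₀ and x̄.
σ₀² = 52.48² = 2754.1504, σ² = 35.59² = 1266.6481. Prior precision 1/σ₀² = 1/2754.1504; data precision n/σ² = 10/1266.6481.
w = (n/σ²)/(1/σ₀² + n/σ²) = n·σ₀²/(σ² + n·σ₀²) = 10·2754.1504/(1266.6481 + 10·2754.1504) = 27541.504/28808.1521 = 0.9560.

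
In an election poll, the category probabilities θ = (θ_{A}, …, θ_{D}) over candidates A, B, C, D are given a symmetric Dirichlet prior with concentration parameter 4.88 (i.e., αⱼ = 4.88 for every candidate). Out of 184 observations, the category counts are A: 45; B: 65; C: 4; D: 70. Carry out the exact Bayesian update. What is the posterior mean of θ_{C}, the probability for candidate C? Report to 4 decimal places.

The Dirichlet prior is conjugate to the Multinomial likelihood: each posterior αⱼ = prior αⱼ + observed count nⱼ.
Posterior concentration: (49.88, 69.88, 8.88, 74.88), total = 203.52.
E[θ_{C}|data] = α_{C}/Σα = 8.88/203.52 = 0.0436.

0.0436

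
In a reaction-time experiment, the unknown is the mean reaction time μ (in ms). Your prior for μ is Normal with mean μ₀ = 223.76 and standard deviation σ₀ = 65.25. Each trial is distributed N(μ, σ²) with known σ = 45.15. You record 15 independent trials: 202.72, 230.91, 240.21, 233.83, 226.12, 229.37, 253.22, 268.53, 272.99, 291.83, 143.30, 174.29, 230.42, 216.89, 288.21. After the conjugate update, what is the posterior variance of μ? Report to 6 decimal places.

131.697706

For Normal data with known variance σ², a Normal(μ₀, σ₀²) prior on μ is conjugate. Posterior precision = 1/σ₀² + n/σ²; posterior mean is the precision-weighted average of μ₀ and x̄.
σ₀² = 65.25² = 4257.5625, σ² = 45.15² = 2038.5225; σ² + n·σ₀² = 2038.5225 + 15·4257.5625 = 65901.96.
Posterior precision = 1/σ₀² + n/σ² = 1/4257.5625 + 15/2038.5225 = (σ² + n·σ₀²)/(σ₀²σ²) = 65901.96/(4257.5625·2038.5225); posterior variance σₙ² = σ₀²σ²/(σ² + n·σ₀²) = 4257.5625·2038.5225/65901.96 = 131.697706.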